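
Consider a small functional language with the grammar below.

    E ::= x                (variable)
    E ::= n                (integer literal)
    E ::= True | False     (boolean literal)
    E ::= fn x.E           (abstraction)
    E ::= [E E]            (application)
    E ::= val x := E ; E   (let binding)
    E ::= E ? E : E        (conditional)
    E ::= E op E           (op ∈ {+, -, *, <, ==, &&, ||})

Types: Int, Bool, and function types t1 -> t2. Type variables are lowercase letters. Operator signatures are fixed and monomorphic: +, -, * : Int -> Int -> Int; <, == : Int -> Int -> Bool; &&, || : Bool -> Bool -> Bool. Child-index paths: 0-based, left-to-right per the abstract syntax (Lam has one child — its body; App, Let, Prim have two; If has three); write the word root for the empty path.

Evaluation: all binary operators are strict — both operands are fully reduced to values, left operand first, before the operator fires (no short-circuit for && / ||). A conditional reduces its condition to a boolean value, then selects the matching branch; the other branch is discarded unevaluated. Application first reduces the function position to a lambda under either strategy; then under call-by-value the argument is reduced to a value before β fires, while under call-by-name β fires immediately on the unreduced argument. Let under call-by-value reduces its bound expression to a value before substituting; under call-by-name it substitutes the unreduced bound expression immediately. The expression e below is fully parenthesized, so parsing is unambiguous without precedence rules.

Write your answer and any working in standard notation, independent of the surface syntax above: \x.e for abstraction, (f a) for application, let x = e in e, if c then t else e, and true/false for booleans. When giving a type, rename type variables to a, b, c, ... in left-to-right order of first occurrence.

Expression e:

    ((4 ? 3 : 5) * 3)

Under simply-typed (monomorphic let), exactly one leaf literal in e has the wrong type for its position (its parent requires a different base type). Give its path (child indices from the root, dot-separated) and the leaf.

Trace:
  unify Int ~ Bool
  FAIL: mismatch Int ~ Bool

Answer: 0.0 : 4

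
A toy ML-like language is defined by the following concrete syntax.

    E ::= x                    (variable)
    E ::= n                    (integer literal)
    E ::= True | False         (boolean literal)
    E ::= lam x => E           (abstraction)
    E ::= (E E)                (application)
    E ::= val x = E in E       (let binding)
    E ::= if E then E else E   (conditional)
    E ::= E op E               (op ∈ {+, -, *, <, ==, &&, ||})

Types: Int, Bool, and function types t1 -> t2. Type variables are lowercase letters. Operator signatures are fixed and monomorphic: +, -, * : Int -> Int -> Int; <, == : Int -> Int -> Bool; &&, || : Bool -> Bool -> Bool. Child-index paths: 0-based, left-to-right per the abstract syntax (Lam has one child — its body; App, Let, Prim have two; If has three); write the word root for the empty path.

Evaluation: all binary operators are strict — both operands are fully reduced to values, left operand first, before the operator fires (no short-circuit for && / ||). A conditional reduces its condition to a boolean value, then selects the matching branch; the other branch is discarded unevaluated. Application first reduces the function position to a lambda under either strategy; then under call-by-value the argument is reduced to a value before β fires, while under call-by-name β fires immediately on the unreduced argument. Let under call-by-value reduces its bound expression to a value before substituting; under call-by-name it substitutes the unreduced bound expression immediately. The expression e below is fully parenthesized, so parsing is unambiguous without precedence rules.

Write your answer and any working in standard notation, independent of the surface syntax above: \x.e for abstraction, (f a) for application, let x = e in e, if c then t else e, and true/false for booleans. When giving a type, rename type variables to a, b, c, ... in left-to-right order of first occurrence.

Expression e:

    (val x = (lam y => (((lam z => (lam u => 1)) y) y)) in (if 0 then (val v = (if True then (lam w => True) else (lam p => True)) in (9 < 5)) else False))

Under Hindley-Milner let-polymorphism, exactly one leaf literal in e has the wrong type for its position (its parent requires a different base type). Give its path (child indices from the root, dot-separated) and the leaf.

Answer: 1.0 : 0

Derivation:
\u._ : c -> Int
\z._ : b -> c -> Int
y : a
  unify b -> c -> Int ~ a -> d
  unify b ~ a
  unify c -> Int ~ d
_ _ : c -> Int
y : a
  unify c -> Int ~ a -> e
  unify c ~ a
  unify Int ~ e
_ _ : Int
\y._ : a -> Int
let x : forall. a -> Int
  unify Int ~ Bool
  FAIL: mismatch Int ~ Bool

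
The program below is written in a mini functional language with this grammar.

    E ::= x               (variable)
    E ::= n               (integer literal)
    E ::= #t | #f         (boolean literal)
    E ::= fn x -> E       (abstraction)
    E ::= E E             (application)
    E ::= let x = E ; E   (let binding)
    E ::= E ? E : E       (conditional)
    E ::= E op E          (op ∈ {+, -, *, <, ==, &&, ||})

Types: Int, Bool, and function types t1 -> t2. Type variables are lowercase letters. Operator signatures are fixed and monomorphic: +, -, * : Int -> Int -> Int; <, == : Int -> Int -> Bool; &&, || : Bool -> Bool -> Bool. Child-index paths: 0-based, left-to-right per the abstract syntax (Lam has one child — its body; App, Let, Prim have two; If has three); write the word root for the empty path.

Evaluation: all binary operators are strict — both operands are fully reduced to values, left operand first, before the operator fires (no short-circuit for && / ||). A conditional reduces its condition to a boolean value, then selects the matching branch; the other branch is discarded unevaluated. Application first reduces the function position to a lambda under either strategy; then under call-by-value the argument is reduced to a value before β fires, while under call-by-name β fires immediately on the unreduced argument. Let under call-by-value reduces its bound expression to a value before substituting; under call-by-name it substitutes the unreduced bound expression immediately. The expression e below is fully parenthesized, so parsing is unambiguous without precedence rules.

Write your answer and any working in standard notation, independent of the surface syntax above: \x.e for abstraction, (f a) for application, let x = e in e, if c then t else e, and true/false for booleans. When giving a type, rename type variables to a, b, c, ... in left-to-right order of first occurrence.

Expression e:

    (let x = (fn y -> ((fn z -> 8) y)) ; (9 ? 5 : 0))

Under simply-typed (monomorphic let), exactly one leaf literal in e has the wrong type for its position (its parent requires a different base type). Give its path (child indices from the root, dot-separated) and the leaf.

Answer: 1.0 : 9

Derivation:
\z._ : b -> Int
y : a
  unify b -> Int ~ a -> c
  unify b ~ a
  unify Int ~ c
_ _ : Int
\y._ : a -> Int
let x : a -> Int
  unify Int ~ Bool
  FAIL: mismatch Int ~ Bool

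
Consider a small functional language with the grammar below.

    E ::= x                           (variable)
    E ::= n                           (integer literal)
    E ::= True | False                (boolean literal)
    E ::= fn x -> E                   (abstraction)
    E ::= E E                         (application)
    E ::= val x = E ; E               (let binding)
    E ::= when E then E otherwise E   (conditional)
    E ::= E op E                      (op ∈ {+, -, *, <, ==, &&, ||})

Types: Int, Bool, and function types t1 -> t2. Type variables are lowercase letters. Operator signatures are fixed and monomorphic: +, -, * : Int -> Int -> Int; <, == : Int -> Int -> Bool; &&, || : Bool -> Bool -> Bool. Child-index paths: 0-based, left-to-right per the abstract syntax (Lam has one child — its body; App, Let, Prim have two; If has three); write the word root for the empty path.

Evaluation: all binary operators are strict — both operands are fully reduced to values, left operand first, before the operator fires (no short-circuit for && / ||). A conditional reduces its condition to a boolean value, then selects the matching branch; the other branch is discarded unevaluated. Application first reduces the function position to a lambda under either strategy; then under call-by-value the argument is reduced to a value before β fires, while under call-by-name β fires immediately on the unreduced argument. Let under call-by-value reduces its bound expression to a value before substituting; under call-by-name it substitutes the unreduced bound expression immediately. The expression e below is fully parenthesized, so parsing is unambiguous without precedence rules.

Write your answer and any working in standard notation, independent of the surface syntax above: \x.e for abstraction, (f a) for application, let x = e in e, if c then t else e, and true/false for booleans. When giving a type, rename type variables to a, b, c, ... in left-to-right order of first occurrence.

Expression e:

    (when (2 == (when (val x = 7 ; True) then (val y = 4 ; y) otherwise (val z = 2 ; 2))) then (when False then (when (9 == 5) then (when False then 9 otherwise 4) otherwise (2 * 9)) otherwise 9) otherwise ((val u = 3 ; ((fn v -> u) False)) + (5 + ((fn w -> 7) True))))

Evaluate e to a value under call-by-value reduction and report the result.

Working:
step 0: (if (2 == (if (let x = 7 in true) then (let y = 4 in y) else (let z = 2 in 2))) then (if false then (if (9 == 5) then (if false then 9 else 4) else (2 * 9)) else 9) else ((let u = 3 in ((\v.u) false)) + (5 + ((\w.7) true))))
step 1: [let@0.1.0] (if (2 == (if true then (let y = 4 in y) else (let z = 2 in 2))) then (if false then (if (9 == 5) then (if false then 9 else 4) else (2 * 9)) else 9) else ((let u = 3 in ((\v.u) false)) + (5 + ((\w.7) true))))
step 2: [if@0.1] (if (2 == (let y = 4 in y)) then (if false then (if (9 == 5) then (if false then 9 else 4) else (2 * 9)) else 9) else ((let u = 3 in ((\v.u) false)) + (5 + ((\w.7) true))))
step 3: [let@0.1] (if (2 == 4) then (if false then (if (9 == 5) then (if false then 9 else 4) else (2 * 9)) else 9) else ((let u = 3 in ((\v.u) false)) + (5 + ((\w.7) true))))
step 4: [delta@0] (if false then (if false then (if (9 == 5) then (if false then 9 else 4) else (2 * 9)) else 9) else ((let u = 3 in ((\v.u) false)) + (5 + ((\w.7) true))))
step 5: [if@root] ((let u = 3 in ((\v.u) false)) + (5 + ((\w.7) true)))
step 6: [let@0] (((\v.3) false) + (5 + ((\w.7) true)))
step 7: [beta@0] (3 + (5 + ((\w.7) true)))
step 8: [beta@1.1] (3 + (5 + 7))
step 9: [delta@1] (3 + 12)
step 10: [delta@root] 15

Answer: 15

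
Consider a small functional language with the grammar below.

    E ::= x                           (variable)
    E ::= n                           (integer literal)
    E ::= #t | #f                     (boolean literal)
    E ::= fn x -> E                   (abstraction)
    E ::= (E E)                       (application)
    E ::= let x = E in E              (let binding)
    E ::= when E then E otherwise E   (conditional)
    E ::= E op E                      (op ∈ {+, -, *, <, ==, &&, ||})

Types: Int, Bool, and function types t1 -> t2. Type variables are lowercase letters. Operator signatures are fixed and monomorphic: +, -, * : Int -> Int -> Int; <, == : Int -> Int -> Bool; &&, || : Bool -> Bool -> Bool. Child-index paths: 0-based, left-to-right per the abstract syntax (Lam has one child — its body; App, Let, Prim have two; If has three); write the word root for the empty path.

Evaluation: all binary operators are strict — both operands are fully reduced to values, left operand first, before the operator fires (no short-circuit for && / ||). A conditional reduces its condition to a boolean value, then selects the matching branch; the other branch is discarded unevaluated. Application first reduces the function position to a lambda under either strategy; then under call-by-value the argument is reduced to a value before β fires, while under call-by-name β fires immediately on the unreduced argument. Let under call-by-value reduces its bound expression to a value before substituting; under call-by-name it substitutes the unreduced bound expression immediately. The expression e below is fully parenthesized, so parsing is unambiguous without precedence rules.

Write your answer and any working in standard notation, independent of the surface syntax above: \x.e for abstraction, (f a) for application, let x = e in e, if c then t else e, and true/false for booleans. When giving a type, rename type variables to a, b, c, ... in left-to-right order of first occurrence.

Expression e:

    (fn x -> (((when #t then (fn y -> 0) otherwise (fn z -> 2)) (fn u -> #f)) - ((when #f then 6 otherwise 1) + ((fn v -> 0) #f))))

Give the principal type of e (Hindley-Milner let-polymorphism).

Answer: a -> Int

Derivation:
  unify Bool ~ Bool
\y._ : b -> Int
\z._ : c -> Int
  unify b -> Int ~ c -> Int
  unify b ~ c
  unify Int ~ Int
\u._ : d -> Bool
  unify c -> Int ~ (d -> Bool) -> e
  unify c ~ d -> Bool
  unify Int ~ e
_ _ : Int
  unify Int ~ Int
  unify Bool ~ Bool
  unify Int ~ Int
  unify Int ~ Int
\v._ : f -> Int
  unify f -> Int ~ Bool -> g
  unify f ~ Bool
  unify Int ~ g
_ _ : Int
  unify Int ~ Int
  unify Int ~ Int
\x._ : a -> Int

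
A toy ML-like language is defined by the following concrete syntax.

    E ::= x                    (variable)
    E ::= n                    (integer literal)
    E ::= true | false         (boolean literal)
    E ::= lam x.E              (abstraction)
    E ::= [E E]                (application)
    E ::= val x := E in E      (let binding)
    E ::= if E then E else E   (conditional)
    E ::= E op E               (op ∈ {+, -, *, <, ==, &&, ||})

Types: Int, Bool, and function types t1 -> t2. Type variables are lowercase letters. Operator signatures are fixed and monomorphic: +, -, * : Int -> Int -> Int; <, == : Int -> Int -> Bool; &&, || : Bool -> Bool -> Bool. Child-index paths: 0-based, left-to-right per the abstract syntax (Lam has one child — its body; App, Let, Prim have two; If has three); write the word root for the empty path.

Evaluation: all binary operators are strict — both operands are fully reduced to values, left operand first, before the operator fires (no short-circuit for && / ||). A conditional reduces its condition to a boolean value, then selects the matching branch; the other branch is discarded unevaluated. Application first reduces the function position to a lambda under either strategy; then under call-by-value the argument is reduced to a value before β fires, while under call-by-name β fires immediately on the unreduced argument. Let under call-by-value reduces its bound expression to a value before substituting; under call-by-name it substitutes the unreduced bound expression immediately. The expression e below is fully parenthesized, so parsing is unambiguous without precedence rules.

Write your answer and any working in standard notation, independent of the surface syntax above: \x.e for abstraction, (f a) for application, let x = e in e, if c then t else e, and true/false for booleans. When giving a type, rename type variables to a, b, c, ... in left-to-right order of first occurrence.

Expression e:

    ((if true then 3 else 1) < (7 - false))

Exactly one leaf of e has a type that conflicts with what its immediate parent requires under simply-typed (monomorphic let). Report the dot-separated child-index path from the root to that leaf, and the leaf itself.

Working:
  unify Bool ~ Bool
  unify Int ~ Int
  unify Int ~ Int
  unify Int ~ Int
  unify Bool ~ Int
  FAIL: mismatch Bool ~ Int

Answer: 1.1 : false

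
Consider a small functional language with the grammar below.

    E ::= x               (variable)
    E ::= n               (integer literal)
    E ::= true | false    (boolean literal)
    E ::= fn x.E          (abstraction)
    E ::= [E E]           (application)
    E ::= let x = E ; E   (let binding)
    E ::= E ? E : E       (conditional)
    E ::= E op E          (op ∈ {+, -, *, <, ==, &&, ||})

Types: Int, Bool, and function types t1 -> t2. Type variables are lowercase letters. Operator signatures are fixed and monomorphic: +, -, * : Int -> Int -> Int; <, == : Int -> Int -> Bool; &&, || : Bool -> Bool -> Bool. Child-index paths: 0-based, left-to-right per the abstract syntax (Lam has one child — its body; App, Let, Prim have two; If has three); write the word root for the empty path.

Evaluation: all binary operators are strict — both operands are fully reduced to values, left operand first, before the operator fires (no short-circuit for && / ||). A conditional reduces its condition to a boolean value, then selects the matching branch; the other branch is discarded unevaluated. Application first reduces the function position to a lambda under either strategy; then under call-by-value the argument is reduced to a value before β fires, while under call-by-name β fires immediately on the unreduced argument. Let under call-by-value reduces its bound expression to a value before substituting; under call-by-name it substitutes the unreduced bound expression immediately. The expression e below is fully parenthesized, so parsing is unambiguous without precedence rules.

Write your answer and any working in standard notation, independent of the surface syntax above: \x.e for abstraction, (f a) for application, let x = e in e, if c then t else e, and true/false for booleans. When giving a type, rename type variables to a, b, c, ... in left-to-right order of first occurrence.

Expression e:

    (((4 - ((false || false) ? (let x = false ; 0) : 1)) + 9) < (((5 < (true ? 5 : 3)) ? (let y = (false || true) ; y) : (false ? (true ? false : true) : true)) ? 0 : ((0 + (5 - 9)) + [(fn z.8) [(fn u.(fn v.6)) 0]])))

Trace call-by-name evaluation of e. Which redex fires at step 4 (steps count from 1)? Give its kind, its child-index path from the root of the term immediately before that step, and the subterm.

Derivation:
step 0: (((4 - (if (false || false) then (let x = false in 0) else 1)) + 9) < (if (if (5 < (if true then 5 else 3)) then (let y = (false || true) in y) else (if false then (if true then false else true) else true)) then 0 else ((0 + (5 - 9)) + ((\z.8) ((\u.(\v.6)) 0)))))
step 1: [delta@0.0.1.0] (((4 - (if false then (let x = false in 0) else 1)) + 9) < (if (if (5 < (if true then 5 else 3)) then (let y = (false || true) in y) else (if false then (if true then false else true) else true)) then 0 else ((0 + (5 - 9)) + ((\z.8) ((\u.(\v.6)) 0)))))
step 2: [if@0.0.1] (((4 - 1) + 9) < (if (if (5 < (if true then 5 else 3)) then (let y = (false || true) in y) else (if false then (if true then false else true) else true)) then 0 else ((0 + (5 - 9)) + ((\z.8) ((\u.(\v.6)) 0)))))
step 3: [delta@0.0] ((3 + 9) < (if (if (5 < (if true then 5 else 3)) then (let y = (false || true) in y) else (if false then (if true then false else true) else true)) then 0 else ((0 + (5 - 9)) + ((\z.8) ((\u.(\v.6)) 0)))))
step 4: [delta@0] (12 < (if (if (5 < (if true then 5 else 3)) then (let y = (false || true) in y) else (if false then (if true then false else true) else true)) then 0 else ((0 + (5 - 9)) + ((\z.8) ((\u.(\v.6)) 0)))))

Answer: delta at 0 : (3 + 9)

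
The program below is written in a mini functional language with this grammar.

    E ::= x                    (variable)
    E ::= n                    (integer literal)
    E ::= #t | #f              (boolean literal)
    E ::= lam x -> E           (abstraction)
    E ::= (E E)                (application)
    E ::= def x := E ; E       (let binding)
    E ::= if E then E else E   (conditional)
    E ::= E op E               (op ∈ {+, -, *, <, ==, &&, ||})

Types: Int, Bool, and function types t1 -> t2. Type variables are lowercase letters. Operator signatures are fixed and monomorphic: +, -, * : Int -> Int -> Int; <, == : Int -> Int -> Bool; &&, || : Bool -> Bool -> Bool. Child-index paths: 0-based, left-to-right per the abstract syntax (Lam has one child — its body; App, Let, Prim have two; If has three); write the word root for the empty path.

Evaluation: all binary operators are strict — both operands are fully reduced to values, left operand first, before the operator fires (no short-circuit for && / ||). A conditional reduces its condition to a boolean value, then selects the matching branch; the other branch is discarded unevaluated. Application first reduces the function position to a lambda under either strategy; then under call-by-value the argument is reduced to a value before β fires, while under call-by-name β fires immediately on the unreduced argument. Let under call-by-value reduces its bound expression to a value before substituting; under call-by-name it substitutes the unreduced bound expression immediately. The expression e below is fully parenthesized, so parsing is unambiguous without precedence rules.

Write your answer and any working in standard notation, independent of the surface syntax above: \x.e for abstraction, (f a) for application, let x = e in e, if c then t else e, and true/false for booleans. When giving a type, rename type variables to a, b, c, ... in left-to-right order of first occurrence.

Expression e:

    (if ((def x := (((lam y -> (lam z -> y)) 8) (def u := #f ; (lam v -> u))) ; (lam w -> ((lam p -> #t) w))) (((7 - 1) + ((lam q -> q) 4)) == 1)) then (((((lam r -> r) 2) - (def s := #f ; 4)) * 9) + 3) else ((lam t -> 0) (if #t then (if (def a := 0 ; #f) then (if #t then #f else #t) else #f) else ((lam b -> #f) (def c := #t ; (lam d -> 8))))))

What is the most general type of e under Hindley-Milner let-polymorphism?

Answer: Int

Working:
y : a
\z._ : b -> a
\y._ : a -> b -> a
  unify a -> b -> a ~ Int -> c
  unify a ~ Int
  unify b -> Int ~ c
_ _ : b -> Int
let u : Bool
u : Bool
\v._ : d -> Bool
  unify b -> Int ~ (d -> Bool) -> e
  unify b ~ d -> Bool
  unify Int ~ e
_ _ : Int
let x : Int
\p._ : g -> Bool
w : f
  unify g -> Bool ~ f -> h
  unify g ~ f
  unify Bool ~ h
_ _ : Bool
\w._ : f -> Bool
  unify Int ~ Int
  unify Int ~ Int
  unify Int ~ Int
q : i
\q._ : i -> i
  unify i -> i ~ Int -> j
  unify i ~ Int
  unify Int ~ j
_ _ : Int
  unify Int ~ Int
  unify Int ~ Int
  unify Int ~ Int
  unify f -> Bool ~ Bool -> k
  unify f ~ Bool
  unify Bool ~ k
_ _ : Bool
  unify Bool ~ Bool
r : l
\r._ : l -> l
  unify l -> l ~ Int -> m
  unify l ~ Int
  unify Int ~ m
_ _ : Int
  unify Int ~ Int
let s : Bool
  unify Int ~ Int
  unify Int ~ Int
  unify Int ~ Int
  unify Int ~ Int
  unify Int ~ Int
\t._ : n -> Int
  unify Bool ~ Bool
let a : Int
  unify Bool ~ Bool
  unify Bool ~ Bool
  unify Bool ~ Bool
  unify Bool ~ Bool
\b._ : o -> Bool
let c : Bool
\d._ : p -> Int
  unify o -> Bool ~ (p -> Int) -> q
  unify o ~ p -> Int
  unify Bool ~ q
_ _ : Bool
  unify Bool ~ Bool
  unify n -> Int ~ Bool -> r
  unify n ~ Bool
  unify Int ~ r
_ _ : Int
  unify Int ~ Int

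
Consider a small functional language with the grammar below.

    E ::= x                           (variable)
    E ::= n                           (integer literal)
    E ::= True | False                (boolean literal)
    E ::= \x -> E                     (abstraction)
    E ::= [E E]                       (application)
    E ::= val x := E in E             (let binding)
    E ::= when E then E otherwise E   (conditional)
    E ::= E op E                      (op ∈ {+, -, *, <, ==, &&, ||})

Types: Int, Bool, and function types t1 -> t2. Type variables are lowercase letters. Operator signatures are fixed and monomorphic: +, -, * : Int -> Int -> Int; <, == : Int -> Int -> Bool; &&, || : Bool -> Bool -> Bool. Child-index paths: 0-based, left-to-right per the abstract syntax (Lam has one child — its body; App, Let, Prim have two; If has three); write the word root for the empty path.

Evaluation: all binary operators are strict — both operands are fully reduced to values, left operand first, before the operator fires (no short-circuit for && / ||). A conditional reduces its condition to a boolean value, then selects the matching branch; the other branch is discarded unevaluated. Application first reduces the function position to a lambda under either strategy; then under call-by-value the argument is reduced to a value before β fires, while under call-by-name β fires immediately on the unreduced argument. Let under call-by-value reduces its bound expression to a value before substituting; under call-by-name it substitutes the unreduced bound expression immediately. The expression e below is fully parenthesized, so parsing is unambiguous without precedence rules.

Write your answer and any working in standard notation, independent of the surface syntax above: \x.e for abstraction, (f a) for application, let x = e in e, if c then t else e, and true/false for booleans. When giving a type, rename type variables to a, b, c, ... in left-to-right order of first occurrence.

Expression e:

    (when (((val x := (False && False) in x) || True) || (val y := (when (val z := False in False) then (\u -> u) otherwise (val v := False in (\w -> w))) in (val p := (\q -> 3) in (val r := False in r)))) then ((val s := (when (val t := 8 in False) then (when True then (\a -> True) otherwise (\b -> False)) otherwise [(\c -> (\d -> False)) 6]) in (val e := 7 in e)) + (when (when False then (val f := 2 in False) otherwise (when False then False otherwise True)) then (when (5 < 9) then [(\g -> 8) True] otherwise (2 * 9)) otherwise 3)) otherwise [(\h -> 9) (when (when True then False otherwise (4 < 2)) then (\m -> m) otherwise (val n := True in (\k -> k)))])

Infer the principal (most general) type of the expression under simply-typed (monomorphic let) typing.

Answer: Int

Trace:
  unify Bool ~ Bool
  unify Bool ~ Bool
let x : Bool
x : Bool
  unify Bool ~ Bool
  unify Bool ~ Bool
  unify Bool ~ Bool
let z : Bool
  unify Bool ~ Bool
u : a
\u._ : a -> a
let v : Bool
w : b
\w._ : b -> b
  unify a -> a ~ b -> b
  unify a ~ b
  unify b ~ b
let y : b -> b
\q._ : c -> Int
let p : c -> Int
let r : Bool
r : Bool
  unify Bool ~ Bool
  unify Bool ~ Bool
let t : Int
  unify Bool ~ Bool
  unify Bool ~ Bool
\a._ : d -> Bool
\b._ : e -> Bool
  unify d -> Bool ~ e -> Bool
  unify d ~ e
  unify Bool ~ Bool
\d._ : g -> Bool
\c._ : f -> g -> Bool
  unify f -> g -> Bool ~ Int -> h
  unify f ~ Int
  unify g -> Bool ~ h
_ _ : g -> Bool
  unify e -> Bool ~ g -> Bool
  unify e ~ g
  unify Bool ~ Bool
let s : g -> Bool
let e : Int
e : Int
  unify Int ~ Int
  unify Bool ~ Bool
let f : Int
  unify Bool ~ Bool
  unify Bool ~ Bool
  unify Bool ~ Bool
  unify Bool ~ Bool
  unify Int ~ Int
  unify Int ~ Int
  unify Bool ~ Bool
\g._ : i -> Int
  unify i -> Int ~ Bool -> j
  unify i ~ Bool
  unify Int ~ j
_ _ : Int
  unify Int ~ Int
  unify Int ~ Int
  unify Int ~ Int
  unify Int ~ Int
  unify Int ~ Int
\h._ : k -> Int
  unify Bool ~ Bool
  unify Int ~ Int
  unify Int ~ Int
  unify Bool ~ Bool
  unify Bool ~ Bool
m : l
\m._ : l -> l
let n : Bool
k : m
\k._ : m -> m
  unify l -> l ~ m -> m
  unify l ~ m
  unify m ~ m
  unify k -> Int ~ (m -> m) -> n
  unify k ~ m -> m
  unify Int ~ n
_ _ : Int
  unify Int ~ Int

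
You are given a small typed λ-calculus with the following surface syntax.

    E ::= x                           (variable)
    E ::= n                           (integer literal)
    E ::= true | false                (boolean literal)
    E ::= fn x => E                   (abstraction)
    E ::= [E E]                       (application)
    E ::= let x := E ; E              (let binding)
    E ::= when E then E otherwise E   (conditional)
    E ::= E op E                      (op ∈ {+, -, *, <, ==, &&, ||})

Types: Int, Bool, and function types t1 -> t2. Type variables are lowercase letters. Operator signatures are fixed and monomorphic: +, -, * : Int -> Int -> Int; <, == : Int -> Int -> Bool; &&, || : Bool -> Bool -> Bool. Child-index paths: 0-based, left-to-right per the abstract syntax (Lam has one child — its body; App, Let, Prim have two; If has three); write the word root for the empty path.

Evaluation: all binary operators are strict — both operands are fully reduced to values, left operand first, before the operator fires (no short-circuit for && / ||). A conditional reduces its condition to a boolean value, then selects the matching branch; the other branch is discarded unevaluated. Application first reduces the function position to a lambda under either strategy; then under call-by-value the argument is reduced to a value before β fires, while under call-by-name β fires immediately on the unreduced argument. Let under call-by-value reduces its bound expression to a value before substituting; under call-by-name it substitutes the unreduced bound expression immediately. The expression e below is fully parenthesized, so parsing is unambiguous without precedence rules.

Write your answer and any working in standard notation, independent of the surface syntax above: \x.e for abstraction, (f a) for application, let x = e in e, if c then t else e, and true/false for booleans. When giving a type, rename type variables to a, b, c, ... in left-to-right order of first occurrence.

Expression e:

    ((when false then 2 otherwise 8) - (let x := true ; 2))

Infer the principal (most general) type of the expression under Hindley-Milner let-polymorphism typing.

Trace:
  unify Bool ~ Bool
  unify Int ~ Int
  unify Int ~ Int
let x : Bool
  unify Int ~ Int

Answer: Int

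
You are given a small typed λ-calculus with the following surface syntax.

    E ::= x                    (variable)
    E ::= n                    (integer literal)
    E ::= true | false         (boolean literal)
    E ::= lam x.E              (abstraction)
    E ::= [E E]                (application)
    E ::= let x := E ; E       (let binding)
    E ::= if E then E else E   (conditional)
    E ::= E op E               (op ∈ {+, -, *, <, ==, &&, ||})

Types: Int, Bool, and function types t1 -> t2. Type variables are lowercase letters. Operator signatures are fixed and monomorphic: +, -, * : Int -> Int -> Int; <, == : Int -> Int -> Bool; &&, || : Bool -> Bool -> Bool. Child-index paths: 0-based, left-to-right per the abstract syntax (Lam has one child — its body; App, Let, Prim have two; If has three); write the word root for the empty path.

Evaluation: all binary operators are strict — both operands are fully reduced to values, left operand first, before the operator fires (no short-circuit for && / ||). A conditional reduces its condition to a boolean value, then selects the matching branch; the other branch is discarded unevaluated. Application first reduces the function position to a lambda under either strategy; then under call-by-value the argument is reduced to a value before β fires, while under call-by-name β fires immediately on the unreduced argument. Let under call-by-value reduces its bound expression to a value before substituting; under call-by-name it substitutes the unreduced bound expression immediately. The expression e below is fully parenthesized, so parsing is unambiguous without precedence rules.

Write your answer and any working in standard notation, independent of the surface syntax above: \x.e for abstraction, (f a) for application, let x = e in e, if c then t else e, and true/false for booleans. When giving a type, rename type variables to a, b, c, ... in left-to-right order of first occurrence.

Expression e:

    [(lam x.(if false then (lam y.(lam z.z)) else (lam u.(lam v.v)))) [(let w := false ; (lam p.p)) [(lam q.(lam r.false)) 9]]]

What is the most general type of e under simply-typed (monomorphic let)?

Answer: a -> b -> b

Working:
  unify Bool ~ Bool
z : c
\z._ : c -> c
\y._ : b -> c -> c
v : e
\v._ : e -> e
\u._ : d -> e -> e
  unify b -> c -> c ~ d -> e -> e
  unify b ~ d
  unify c -> c ~ e -> e
  unify c ~ e
  unify e ~ e
\x._ : a -> d -> e -> e
let w : Bool
p : f
\p._ : f -> f
\r._ : h -> Bool
\q._ : g -> h -> Bool
  unify g -> h -> Bool ~ Int -> i
  unify g ~ Int
  unify h -> Bool ~ i
_ _ : h -> Bool
  unify f -> f ~ (h -> Bool) -> j
  unify f ~ h -> Bool
  unify h -> Bool ~ j
_ _ : h -> Bool
  unify a -> d -> e -> e ~ (h -> Bool) -> k
  unify a ~ h -> Bool
  unify d -> e -> e ~ k
_ _ : d -> e -> e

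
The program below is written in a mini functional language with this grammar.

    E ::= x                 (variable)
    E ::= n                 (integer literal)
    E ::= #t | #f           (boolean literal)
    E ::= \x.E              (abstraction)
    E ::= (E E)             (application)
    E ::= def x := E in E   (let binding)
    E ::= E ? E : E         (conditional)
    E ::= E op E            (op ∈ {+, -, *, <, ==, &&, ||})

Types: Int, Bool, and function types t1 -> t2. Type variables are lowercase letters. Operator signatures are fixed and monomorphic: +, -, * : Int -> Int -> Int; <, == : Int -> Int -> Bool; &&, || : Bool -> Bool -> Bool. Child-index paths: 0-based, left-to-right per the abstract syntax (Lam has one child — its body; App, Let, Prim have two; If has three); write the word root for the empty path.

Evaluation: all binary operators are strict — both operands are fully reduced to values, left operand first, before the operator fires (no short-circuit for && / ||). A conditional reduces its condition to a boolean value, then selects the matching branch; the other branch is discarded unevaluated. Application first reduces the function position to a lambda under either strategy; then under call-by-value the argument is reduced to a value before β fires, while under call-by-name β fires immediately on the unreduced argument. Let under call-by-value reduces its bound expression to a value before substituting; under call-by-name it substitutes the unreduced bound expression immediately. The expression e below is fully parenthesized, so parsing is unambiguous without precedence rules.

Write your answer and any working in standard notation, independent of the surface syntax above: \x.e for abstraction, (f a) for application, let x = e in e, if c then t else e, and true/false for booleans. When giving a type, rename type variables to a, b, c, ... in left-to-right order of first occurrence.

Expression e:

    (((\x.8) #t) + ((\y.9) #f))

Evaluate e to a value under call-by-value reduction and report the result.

Derivation:
step 0: (((\x.8) true) + ((\y.9) false))
step 1: [beta@0] (8 + ((\y.9) false))
step 2: [beta@1] (8 + 9)
step 3: [delta@root] 17

Answer: 17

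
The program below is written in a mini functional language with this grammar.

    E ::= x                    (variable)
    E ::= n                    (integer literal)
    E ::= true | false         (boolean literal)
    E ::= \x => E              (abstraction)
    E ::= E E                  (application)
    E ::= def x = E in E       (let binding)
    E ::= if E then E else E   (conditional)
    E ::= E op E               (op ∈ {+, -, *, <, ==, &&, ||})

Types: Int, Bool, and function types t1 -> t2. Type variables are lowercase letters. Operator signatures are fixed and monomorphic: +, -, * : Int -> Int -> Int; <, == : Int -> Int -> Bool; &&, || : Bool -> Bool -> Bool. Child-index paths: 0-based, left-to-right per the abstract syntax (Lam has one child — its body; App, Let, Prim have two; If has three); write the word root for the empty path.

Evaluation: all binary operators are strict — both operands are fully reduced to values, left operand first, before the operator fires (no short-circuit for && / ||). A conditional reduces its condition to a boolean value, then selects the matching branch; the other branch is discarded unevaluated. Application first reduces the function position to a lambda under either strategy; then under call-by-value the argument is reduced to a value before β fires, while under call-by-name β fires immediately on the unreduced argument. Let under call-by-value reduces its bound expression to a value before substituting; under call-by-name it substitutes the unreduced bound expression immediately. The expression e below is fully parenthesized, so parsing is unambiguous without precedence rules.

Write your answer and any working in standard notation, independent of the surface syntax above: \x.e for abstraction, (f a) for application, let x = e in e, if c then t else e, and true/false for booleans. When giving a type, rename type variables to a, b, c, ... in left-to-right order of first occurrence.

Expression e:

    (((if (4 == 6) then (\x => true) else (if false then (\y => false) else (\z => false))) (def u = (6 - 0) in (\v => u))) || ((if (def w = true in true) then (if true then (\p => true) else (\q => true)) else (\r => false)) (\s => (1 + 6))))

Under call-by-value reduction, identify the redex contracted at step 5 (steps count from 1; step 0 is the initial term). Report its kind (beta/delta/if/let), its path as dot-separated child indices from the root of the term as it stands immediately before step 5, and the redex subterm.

Derivation:
step 0: (((if (4 == 6) then (\x.true) else (if false then (\y.false) else (\z.false))) (let u = (6 - 0) in (\v.u))) || ((if (let w = true in true) then (if true then (\p.true) else (\q.true)) else (\r.false)) (\s.(1 + 6))))
step 1: [delta@0.0.0] (((if false then (\x.true) else (if false then (\y.false) else (\z.false))) (let u = (6 - 0) in (\v.u))) || ((if (let w = true in true) then (if true then (\p.true) else (\q.true)) else (\r.false)) (\s.(1 + 6))))
step 2: [if@0.0] (((if false then (\y.false) else (\z.false)) (let u = (6 - 0) in (\v.u))) || ((if (let w = true in true) then (if true then (\p.true) else (\q.true)) else (\r.false)) (\s.(1 + 6))))
step 3: [if@0.0] (((\z.false) (let u = (6 - 0) in (\v.u))) || ((if (let w = true in true) then (if true then (\p.true) else (\q.true)) else (\r.false)) (\s.(1 + 6))))
step 4: [delta@0.1.0] (((\z.false) (let u = 6 in (\v.u))) || ((if (let w = true in true) then (if true then (\p.true) else (\q.true)) else (\r.false)) (\s.(1 + 6))))
step 5: [let@0.1] (((\z.false) (\v.6)) || ((if (let w = true in true) then (if true then (\p.true) else (\q.true)) else (\r.false)) (\s.(1 + 6))))

Answer: let at 0.1 : (let u = 6 in (\v.u))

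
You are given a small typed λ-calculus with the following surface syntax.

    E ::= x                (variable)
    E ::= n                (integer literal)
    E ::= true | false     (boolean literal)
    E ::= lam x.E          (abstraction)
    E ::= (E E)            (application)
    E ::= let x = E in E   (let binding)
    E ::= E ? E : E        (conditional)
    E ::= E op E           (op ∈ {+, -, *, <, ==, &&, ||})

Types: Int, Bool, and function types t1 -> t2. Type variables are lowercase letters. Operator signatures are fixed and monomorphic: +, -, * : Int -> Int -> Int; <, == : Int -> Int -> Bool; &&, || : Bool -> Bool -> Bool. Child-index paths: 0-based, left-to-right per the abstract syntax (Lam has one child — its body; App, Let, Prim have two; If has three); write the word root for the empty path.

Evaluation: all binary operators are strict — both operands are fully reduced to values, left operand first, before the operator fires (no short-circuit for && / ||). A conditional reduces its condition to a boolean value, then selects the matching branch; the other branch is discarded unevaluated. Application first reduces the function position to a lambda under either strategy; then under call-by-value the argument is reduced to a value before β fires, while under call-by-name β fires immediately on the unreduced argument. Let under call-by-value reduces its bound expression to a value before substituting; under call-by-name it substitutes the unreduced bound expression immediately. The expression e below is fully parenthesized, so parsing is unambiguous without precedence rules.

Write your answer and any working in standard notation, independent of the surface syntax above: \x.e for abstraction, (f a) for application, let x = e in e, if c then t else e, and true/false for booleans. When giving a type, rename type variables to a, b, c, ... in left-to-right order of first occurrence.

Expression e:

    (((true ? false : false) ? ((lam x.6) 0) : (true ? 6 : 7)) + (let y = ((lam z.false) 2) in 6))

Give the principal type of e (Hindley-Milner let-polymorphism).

Answer: Int

Derivation:
  unify Bool ~ Bool
  unify Bool ~ Bool
  unify Bool ~ Bool
\x._ : a -> Int
  unify a -> Int ~ Int -> b
  unify a ~ Int
  unify Int ~ b
_ _ : Int
  unify Bool ~ Bool
  unify Int ~ Int
  unify Int ~ Int
  unify Int ~ Int
\z._ : c -> Bool
  unify c -> Bool ~ Int -> d
  unify c ~ Int
  unify Bool ~ d
_ _ : Bool
let y : Bool
  unify Int ~ Int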